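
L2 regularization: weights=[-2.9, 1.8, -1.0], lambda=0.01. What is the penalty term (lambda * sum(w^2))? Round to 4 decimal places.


Squaring each weight:
(-2.9)^2 = 8.41
1.8^2 = 3.24
(-1.0)^2 = 1.0
Sum of squares = 12.65
Penalty = 0.01 * 12.65 = 0.1265

0.1265


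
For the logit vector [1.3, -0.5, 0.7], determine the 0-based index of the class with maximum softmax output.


Softmax is a monotonic transformation, so it preserves the argmax.
We need to find the index of the maximum logit.
Index 0: 1.3
Index 1: -0.5
Index 2: 0.7
Maximum logit = 1.3 at index 0

0


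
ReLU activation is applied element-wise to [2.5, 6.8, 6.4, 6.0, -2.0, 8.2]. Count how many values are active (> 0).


ReLU(x) = max(0, x) for each element:
ReLU(2.5) = 2.5
ReLU(6.8) = 6.8
ReLU(6.4) = 6.4
ReLU(6.0) = 6.0
ReLU(-2.0) = 0
ReLU(8.2) = 8.2
Active neurons (>0): 5

5


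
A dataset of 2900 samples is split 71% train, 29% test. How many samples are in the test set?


Train samples = 2900 * 71% = 2059
Test samples = 2900 - 2059
= 841

841


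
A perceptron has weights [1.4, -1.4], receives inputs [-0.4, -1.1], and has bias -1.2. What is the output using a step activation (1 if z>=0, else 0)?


z = w . x + b
= 1.4*-0.4 + -1.4*-1.1 + -1.2
= -0.56 + 1.54 + -1.2
= 0.98 + -1.2
= -0.22
Since z = -0.22 < 0, output = 0

0


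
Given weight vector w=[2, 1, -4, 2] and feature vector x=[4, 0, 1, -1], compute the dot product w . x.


Element-wise products:
2 * 4 = 8
1 * 0 = 0
-4 * 1 = -4
2 * -1 = -2
Sum = 8 + 0 + -4 + -2
= 2

2


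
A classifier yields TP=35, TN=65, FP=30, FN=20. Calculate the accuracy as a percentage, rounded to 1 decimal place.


Accuracy = (TP + TN) / (TP + TN + FP + FN) * 100
= (35 + 65) / (35 + 65 + 30 + 20)
= 100 / 150
= 0.6667
= 66.7%

66.7


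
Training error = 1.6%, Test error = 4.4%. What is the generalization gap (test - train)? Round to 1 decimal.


Generalization gap = test_error - train_error
= 4.4 - 1.6
= 2.8%
A moderate gap.

2.8


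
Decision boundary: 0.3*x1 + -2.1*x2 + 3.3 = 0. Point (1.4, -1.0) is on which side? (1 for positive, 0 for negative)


Compute 0.3 * 1.4 + -2.1 * -1.0 + 3.3
= 0.42 + 2.1 + 3.3
= 5.82
Since 5.82 >= 0, the point is on the positive side.

1


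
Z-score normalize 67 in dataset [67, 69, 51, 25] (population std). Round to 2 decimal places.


Mean = (67 + 69 + 51 + 25) / 4 = 53.0
Variance = sum((x_i - mean)^2) / n = 310.0
Std = sqrt(310.0) = 17.6068
Z = (x - mean) / std
= (67 - 53.0) / 17.6068
= 14.0 / 17.6068
= 0.80

0.80


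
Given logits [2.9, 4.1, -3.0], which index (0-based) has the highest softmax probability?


Softmax is a monotonic transformation, so it preserves the argmax.
We need to find the index of the maximum logit.
Index 0: 2.9
Index 1: 4.1
Index 2: -3.0
Maximum logit = 4.1 at index 1

1


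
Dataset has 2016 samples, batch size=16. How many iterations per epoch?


Iterations per epoch = dataset_size / batch_size
= 2016 / 16
= 126

126


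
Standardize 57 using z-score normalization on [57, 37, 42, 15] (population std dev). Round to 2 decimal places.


Mean = (57 + 37 + 42 + 15) / 4 = 37.75
Variance = sum((x_i - mean)^2) / n = 226.6875
Std = sqrt(226.6875) = 15.0561
Z = (x - mean) / std
= (57 - 37.75) / 15.0561
= 19.25 / 15.0561
= 1.28

1.28


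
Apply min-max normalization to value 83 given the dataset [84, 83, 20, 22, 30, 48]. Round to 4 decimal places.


Min = 20, Max = 84
Range = 84 - 20 = 64
Scaled = (x - min) / (max - min)
= (83 - 20) / 64
= 63 / 64
= 0.9844

0.9844


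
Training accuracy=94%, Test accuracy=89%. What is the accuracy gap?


Gap = train_accuracy - test_accuracy
= 94 - 89
= 5%
This moderate gap may indicate mild overfitting.

5


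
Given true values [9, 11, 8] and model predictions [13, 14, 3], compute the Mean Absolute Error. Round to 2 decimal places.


Absolute errors: [4, 3, 5]
Sum of absolute errors = 12
MAE = 12 / 3 = 4.00

4.00


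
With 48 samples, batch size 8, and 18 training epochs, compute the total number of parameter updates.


Iterations per epoch = 48 / 8 = 6
Total updates = iterations_per_epoch * epochs
= 6 * 18
= 108

108


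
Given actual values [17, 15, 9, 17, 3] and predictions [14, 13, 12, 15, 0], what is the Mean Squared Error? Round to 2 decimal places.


Differences: [3, 2, -3, 2, 3]
Squared errors: [9, 4, 9, 4, 9]
Sum of squared errors = 35
MSE = 35 / 5 = 7.00

7.00


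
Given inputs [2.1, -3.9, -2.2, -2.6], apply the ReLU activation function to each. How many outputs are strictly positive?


ReLU(x) = max(0, x) for each element:
ReLU(2.1) = 2.1
ReLU(-3.9) = 0
ReLU(-2.2) = 0
ReLU(-2.6) = 0
Active neurons (>0): 1

1


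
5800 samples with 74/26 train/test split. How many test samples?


Train samples = 5800 * 74% = 4292
Test samples = 5800 - 4292
= 1508

1508


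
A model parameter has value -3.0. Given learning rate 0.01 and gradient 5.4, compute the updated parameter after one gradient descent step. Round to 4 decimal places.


w_new = w_old - lr * gradient
= -3.0 - 0.01 * 5.4
= -3.0 - (0.054)
= -3.0540

-3.0540


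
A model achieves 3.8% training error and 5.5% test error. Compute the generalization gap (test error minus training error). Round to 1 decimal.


Generalization gap = test_error - train_error
= 5.5 - 3.8
= 1.7%
A small gap suggests good generalization.

1.7


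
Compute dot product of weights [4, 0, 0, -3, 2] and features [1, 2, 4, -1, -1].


Element-wise products:
4 * 1 = 4
0 * 2 = 0
0 * 4 = 0
-3 * -1 = 3
2 * -1 = -2
Sum = 4 + 0 + 0 + 3 + -2
= 5

5


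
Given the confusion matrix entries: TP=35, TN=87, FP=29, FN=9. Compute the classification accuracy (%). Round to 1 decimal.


Accuracy = (TP + TN) / (TP + TN + FP + FN) * 100
= (35 + 87) / (35 + 87 + 29 + 9)
= 122 / 160
= 0.7625
= 76.3%

76.3


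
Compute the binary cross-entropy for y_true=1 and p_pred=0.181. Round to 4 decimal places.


For y=1: Loss = -log(p)
= -log(0.181)
= -(-1.7093)
= 1.7093

1.7093


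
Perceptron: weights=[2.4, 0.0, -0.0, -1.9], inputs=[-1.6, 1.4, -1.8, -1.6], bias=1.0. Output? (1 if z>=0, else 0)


z = w . x + b
= 2.4*-1.6 + 0.0*1.4 + -0.0*-1.8 + -1.9*-1.6 + 1.0
= -3.84 + 0.0 + 0.0 + 3.04 + 1.0
= -0.8 + 1.0
= 0.2
Since z = 0.2 >= 0, output = 1

1


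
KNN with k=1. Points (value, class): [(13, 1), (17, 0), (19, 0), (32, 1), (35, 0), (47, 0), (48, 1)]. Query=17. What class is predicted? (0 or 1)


Distances from query 17:
Point 17 (class 0): distance = 0
K=1 nearest neighbors: classes = [0]
Votes for class 1: 0 / 1
Majority vote => class 0

0


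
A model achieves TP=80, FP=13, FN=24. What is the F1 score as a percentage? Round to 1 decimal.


Precision = TP / (TP + FP) = 80 / 93 = 0.8602
Recall = TP / (TP + FN) = 80 / 104 = 0.7692
F1 = 2 * P * R / (P + R)
= 2 * 0.8602 * 0.7692 / (0.8602 + 0.7692)
= 1.3234 / 1.6294
= 0.8122
As percentage: 81.2%

81.2


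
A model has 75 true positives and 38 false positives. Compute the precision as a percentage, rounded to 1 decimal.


Precision = TP / (TP + FP) * 100
= 75 / (75 + 38)
= 75 / 113
= 0.6637
= 66.4%

66.4


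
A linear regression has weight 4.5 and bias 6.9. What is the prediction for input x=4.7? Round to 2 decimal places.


y = 4.5 * 4.7 + (6.9)
= 21.15 + (6.9)
= 28.05

28.05


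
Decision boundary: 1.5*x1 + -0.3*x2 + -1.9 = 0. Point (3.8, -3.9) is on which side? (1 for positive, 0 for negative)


Compute 1.5 * 3.8 + -0.3 * -3.9 + -1.9
= 5.7 + 1.17 + -1.9
= 4.97
Since 4.97 >= 0, the point is on the positive side.

1


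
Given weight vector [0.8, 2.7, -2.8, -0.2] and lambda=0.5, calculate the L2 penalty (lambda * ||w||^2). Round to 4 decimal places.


Squaring each weight:
0.8^2 = 0.64
2.7^2 = 7.29
(-2.8)^2 = 7.84
(-0.2)^2 = 0.04
Sum of squares = 15.81
Penalty = 0.5 * 15.81 = 7.9050

7.9050


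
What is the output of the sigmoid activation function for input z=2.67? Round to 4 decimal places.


sigmoid(z) = 1 / (1 + exp(-z))
exp(-(2.67)) = exp(-2.67) = 0.0693
1 + 0.0693 = 1.0693
1 / 1.0693 = 0.9352

0.9352


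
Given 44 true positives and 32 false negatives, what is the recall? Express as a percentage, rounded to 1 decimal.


Recall = TP / (TP + FN) * 100
= 44 / (44 + 32)
= 44 / 76
= 0.5789
= 57.9%

57.9


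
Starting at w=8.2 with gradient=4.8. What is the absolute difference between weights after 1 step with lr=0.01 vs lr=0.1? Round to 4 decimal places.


With lr=0.01: w_new = 8.2 - 0.01 * 4.8 = 8.152
With lr=0.1: w_new = 8.2 - 0.1 * 4.8 = 7.72
Absolute difference = |8.152 - 7.72|
= 0.4320

0.4320


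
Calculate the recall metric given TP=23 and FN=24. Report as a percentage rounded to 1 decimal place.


Recall = TP / (TP + FN) * 100
= 23 / (23 + 24)
= 23 / 47
= 0.4894
= 48.9%

48.9


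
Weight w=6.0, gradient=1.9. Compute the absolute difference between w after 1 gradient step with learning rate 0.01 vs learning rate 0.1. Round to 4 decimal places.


With lr=0.01: w_new = 6.0 - 0.01 * 1.9 = 5.981
With lr=0.1: w_new = 6.0 - 0.1 * 1.9 = 5.81
Absolute difference = |5.981 - 5.81|
= 0.1710

0.1710


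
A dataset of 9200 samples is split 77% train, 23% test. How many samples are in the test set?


Train samples = 9200 * 77% = 7084
Test samples = 9200 - 7084
= 2116

2116


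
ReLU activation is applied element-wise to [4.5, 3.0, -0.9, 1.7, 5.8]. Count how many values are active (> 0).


ReLU(x) = max(0, x) for each element:
ReLU(4.5) = 4.5
ReLU(3.0) = 3.0
ReLU(-0.9) = 0
ReLU(1.7) = 1.7
ReLU(5.8) = 5.8
Active neurons (>0): 4

4


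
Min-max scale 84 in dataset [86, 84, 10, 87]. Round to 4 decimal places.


Min = 10, Max = 87
Range = 87 - 10 = 77
Scaled = (x - min) / (max - min)
= (84 - 10) / 77
= 74 / 77
= 0.9610

0.9610


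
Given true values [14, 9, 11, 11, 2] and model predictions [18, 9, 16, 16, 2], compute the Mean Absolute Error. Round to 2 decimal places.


Absolute errors: [4, 0, 5, 5, 0]
Sum of absolute errors = 14
MAE = 14 / 5 = 2.80

2.80


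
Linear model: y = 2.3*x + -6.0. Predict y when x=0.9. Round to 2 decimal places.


y = 2.3 * 0.9 + (-6.0)
= 2.07 + (-6.0)
= -3.93

-3.93


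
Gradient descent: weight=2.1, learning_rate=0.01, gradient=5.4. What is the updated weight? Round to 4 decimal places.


w_new = w_old - lr * gradient
= 2.1 - 0.01 * 5.4
= 2.1 - (0.054)
= 2.0460

2.0460


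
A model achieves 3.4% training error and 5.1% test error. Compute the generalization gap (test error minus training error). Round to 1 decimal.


Generalization gap = test_error - train_error
= 5.1 - 3.4
= 1.7%
A small gap suggests good generalization.

1.7


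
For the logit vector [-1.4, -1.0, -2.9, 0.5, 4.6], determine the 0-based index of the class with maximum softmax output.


Softmax is a monotonic transformation, so it preserves the argmax.
We need to find the index of the maximum logit.
Index 0: -1.4
Index 1: -1.0
Index 2: -2.9
Index 3: 0.5
Index 4: 4.6
Maximum logit = 4.6 at index 4

4


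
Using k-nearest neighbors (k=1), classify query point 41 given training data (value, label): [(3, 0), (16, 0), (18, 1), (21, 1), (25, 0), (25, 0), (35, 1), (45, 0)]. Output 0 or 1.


Distances from query 41:
Point 45 (class 0): distance = 4
K=1 nearest neighbors: classes = [0]
Votes for class 1: 0 / 1
Majority vote => class 0

0


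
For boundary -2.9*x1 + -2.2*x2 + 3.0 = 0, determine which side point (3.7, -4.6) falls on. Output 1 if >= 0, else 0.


Compute -2.9 * 3.7 + -2.2 * -4.6 + 3.0
= -10.73 + 10.12 + 3.0
= 2.39
Since 2.39 >= 0, the point is on the positive side.

1


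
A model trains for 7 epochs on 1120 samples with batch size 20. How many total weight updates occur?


Iterations per epoch = 1120 / 20 = 56
Total updates = iterations_per_epoch * epochs
= 56 * 7
= 392

392


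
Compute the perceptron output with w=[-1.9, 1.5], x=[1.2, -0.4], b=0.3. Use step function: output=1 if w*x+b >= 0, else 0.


z = w . x + b
= -1.9*1.2 + 1.5*-0.4 + 0.3
= -2.28 + -0.6 + 0.3
= -2.88 + 0.3
= -2.58
Since z = -2.58 < 0, output = 0

0


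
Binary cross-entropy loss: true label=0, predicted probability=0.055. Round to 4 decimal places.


For y=0: Loss = -log(1-p)
= -log(1 - 0.055)
= -log(0.945)
= -(-0.0566)
= 0.0566

0.0566


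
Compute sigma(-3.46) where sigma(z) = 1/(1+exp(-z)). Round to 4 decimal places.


sigmoid(z) = 1 / (1 + exp(-z))
exp(-(-3.46)) = exp(3.46) = 31.817
1 + 31.817 = 32.817
1 / 32.817 = 0.0305

0.0305


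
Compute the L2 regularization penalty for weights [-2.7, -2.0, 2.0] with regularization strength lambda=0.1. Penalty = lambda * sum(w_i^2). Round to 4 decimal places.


Squaring each weight:
(-2.7)^2 = 7.29
(-2.0)^2 = 4.0
2.0^2 = 4.0
Sum of squares = 15.29
Penalty = 0.1 * 15.29 = 1.5290

1.5290


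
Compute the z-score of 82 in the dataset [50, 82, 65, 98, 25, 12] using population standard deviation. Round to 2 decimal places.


Mean = (50 + 82 + 65 + 98 + 25 + 12) / 6 = 55.3333
Variance = sum((x_i - mean)^2) / n = 908.5556
Std = sqrt(908.5556) = 30.1423
Z = (x - mean) / std
= (82 - 55.3333) / 30.1423
= 26.6667 / 30.1423
= 0.88

0.88


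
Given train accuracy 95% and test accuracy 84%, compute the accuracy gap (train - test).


Gap = train_accuracy - test_accuracy
= 95 - 84
= 11%
This gap suggests the model is overfitting.

11


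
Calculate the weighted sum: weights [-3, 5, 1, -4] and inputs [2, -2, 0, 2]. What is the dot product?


Element-wise products:
-3 * 2 = -6
5 * -2 = -10
1 * 0 = 0
-4 * 2 = -8
Sum = -6 + -10 + 0 + -8
= -24

-24


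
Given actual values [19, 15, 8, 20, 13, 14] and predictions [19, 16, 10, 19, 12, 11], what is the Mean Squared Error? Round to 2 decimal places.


Differences: [0, -1, -2, 1, 1, 3]
Squared errors: [0, 1, 4, 1, 1, 9]
Sum of squared errors = 16
MSE = 16 / 6 = 2.67

2.67


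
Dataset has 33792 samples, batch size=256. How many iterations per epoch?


Iterations per epoch = dataset_size / batch_size
= 33792 / 256
= 132

132


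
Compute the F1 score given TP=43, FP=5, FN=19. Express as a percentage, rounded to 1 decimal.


Precision = TP / (TP + FP) = 43 / 48 = 0.8958
Recall = TP / (TP + FN) = 43 / 62 = 0.6935
F1 = 2 * P * R / (P + R)
= 2 * 0.8958 * 0.6935 / (0.8958 + 0.6935)
= 1.2426 / 1.5894
= 0.7818
As percentage: 78.2%

78.2


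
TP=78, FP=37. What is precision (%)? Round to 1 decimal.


Precision = TP / (TP + FP) * 100
= 78 / (78 + 37)
= 78 / 115
= 0.6783
= 67.8%

67.8


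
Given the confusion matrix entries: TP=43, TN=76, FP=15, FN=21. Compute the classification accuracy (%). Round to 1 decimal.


Accuracy = (TP + TN) / (TP + TN + FP + FN) * 100
= (43 + 76) / (43 + 76 + 15 + 21)
= 119 / 155
= 0.7677
= 76.8%

76.8


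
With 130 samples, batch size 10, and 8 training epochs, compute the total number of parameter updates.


Iterations per epoch = 130 / 10 = 13
Total updates = iterations_per_epoch * epochs
= 13 * 8
= 104

104


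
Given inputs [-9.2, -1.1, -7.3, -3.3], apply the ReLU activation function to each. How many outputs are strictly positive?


ReLU(x) = max(0, x) for each element:
ReLU(-9.2) = 0
ReLU(-1.1) = 0
ReLU(-7.3) = 0
ReLU(-3.3) = 0
Active neurons (>0): 0

0


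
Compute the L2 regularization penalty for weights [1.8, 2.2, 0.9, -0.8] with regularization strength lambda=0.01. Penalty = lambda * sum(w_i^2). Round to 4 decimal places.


Squaring each weight:
1.8^2 = 3.24
2.2^2 = 4.84
0.9^2 = 0.81
(-0.8)^2 = 0.64
Sum of squares = 9.53
Penalty = 0.01 * 9.53 = 0.0953

0.0953


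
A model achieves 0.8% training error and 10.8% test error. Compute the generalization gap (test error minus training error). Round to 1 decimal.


Generalization gap = test_error - train_error
= 10.8 - 0.8
= 10.0%
A moderate gap.

10.0


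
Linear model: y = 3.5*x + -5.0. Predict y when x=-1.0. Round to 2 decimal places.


y = 3.5 * -1.0 + (-5.0)
= -3.5 + (-5.0)
= -8.50

-8.50


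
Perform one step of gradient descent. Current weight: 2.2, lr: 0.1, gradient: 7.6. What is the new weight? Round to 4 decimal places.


w_new = w_old - lr * gradient
= 2.2 - 0.1 * 7.6
= 2.2 - (0.76)
= 1.4400

1.4400


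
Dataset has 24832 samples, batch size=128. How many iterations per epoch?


Iterations per epoch = dataset_size / batch_size
= 24832 / 128
= 194

194


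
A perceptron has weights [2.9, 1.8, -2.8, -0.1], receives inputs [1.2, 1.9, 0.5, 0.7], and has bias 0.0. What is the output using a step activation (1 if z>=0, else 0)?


z = w . x + b
= 2.9*1.2 + 1.8*1.9 + -2.8*0.5 + -0.1*0.7 + 0.0
= 3.48 + 3.42 + -1.4 + -0.07 + 0.0
= 5.43 + 0.0
= 5.43
Since z = 5.43 >= 0, output = 1

1


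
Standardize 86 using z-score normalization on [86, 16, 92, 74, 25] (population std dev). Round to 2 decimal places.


Mean = (86 + 16 + 92 + 74 + 25) / 5 = 58.6
Variance = sum((x_i - mean)^2) / n = 1009.44
Std = sqrt(1009.44) = 31.7717
Z = (x - mean) / std
= (86 - 58.6) / 31.7717
= 27.4 / 31.7717
= 0.86

0.86


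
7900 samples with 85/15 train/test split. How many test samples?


Train samples = 7900 * 85% = 6715
Test samples = 7900 - 6715
= 1185

1185


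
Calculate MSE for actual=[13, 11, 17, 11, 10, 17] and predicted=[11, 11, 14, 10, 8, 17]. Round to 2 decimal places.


Differences: [2, 0, 3, 1, 2, 0]
Squared errors: [4, 0, 9, 1, 4, 0]
Sum of squared errors = 18
MSE = 18 / 6 = 3.00

3.00


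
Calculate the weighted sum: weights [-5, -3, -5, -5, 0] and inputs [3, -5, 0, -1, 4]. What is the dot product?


Element-wise products:
-5 * 3 = -15
-3 * -5 = 15
-5 * 0 = 0
-5 * -1 = 5
0 * 4 = 0
Sum = -15 + 15 + 0 + 5 + 0
= 5

5


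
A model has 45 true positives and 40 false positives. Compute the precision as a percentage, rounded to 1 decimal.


Precision = TP / (TP + FP) * 100
= 45 / (45 + 40)
= 45 / 85
= 0.5294
= 52.9%

52.9


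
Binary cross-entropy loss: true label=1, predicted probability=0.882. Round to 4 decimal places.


For y=1: Loss = -log(p)
= -log(0.882)
= -(-0.1256)
= 0.1256

0.1256


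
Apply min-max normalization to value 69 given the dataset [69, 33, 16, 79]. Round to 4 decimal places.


Min = 16, Max = 79
Range = 79 - 16 = 63
Scaled = (x - min) / (max - min)
= (69 - 16) / 63
= 53 / 63
= 0.8413

0.8413


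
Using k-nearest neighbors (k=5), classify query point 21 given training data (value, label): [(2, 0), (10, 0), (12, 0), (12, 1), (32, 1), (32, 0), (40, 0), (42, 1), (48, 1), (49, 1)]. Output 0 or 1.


Distances from query 21:
Point 12 (class 0): distance = 9
Point 12 (class 1): distance = 9
Point 10 (class 0): distance = 11
Point 32 (class 0): distance = 11
Point 32 (class 1): distance = 11
K=5 nearest neighbors: classes = [0, 1, 0, 0, 1]
Votes for class 1: 2 / 5
Majority vote => class 0

0


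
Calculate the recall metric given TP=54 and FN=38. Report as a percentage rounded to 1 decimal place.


Recall = TP / (TP + FN) * 100
= 54 / (54 + 38)
= 54 / 92
= 0.587
= 58.7%

58.7


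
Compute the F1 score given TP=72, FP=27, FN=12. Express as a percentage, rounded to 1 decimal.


Precision = TP / (TP + FP) = 72 / 99 = 0.7273
Recall = TP / (TP + FN) = 72 / 84 = 0.8571
F1 = 2 * P * R / (P + R)
= 2 * 0.7273 * 0.8571 / (0.7273 + 0.8571)
= 1.2468 / 1.5844
= 0.7869
As percentage: 78.7%

78.7


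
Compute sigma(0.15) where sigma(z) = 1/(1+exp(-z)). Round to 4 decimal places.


sigmoid(z) = 1 / (1 + exp(-z))
exp(-(0.15)) = exp(-0.15) = 0.8607
1 + 0.8607 = 1.8607
1 / 1.8607 = 0.5374

0.5374


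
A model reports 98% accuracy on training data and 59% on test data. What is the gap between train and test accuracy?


Gap = train_accuracy - test_accuracy
= 98 - 59
= 39%
This large gap strongly indicates overfitting.

39


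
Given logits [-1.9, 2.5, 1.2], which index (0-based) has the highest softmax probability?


Softmax is a monotonic transformation, so it preserves the argmax.
We need to find the index of the maximum logit.
Index 0: -1.9
Index 1: 2.5
Index 2: 1.2
Maximum logit = 2.5 at index 1

1


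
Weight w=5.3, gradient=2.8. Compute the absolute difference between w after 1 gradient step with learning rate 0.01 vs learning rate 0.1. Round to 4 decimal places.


With lr=0.01: w_new = 5.3 - 0.01 * 2.8 = 5.272
With lr=0.1: w_new = 5.3 - 0.1 * 2.8 = 5.02
Absolute difference = |5.272 - 5.02|
= 0.2520

0.2520


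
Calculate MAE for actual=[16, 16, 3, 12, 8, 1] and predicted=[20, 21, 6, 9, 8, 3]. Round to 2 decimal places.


Absolute errors: [4, 5, 3, 3, 0, 2]
Sum of absolute errors = 17
MAE = 17 / 6 = 2.83

2.83


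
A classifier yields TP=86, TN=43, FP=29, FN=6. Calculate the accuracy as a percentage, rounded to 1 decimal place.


Accuracy = (TP + TN) / (TP + TN + FP + FN) * 100
= (86 + 43) / (86 + 43 + 29 + 6)
= 129 / 164
= 0.7866
= 78.7%

78.7


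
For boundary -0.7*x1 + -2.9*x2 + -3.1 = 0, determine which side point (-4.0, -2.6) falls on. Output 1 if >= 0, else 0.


Compute -0.7 * -4.0 + -2.9 * -2.6 + -3.1
= 2.8 + 7.54 + -3.1
= 7.24
Since 7.24 >= 0, the point is on the positive side.

1


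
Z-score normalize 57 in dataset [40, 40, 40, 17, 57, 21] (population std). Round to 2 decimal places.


Mean = (40 + 40 + 40 + 17 + 57 + 21) / 6 = 35.8333
Variance = sum((x_i - mean)^2) / n = 179.1389
Std = sqrt(179.1389) = 13.3843
Z = (x - mean) / std
= (57 - 35.8333) / 13.3843
= 21.1667 / 13.3843
= 1.58

1.58


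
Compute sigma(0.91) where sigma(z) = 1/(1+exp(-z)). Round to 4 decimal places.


sigmoid(z) = 1 / (1 + exp(-z))
exp(-(0.91)) = exp(-0.91) = 0.4025
1 + 0.4025 = 1.4025
1 / 1.4025 = 0.7130

0.7130


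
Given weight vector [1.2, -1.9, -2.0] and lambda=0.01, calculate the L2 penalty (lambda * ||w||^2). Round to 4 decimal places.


Squaring each weight:
1.2^2 = 1.44
(-1.9)^2 = 3.61
(-2.0)^2 = 4.0
Sum of squares = 9.05
Penalty = 0.01 * 9.05 = 0.0905

0.0905


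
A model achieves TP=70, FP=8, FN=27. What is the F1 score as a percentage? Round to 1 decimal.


Precision = TP / (TP + FP) = 70 / 78 = 0.8974
Recall = TP / (TP + FN) = 70 / 97 = 0.7216
F1 = 2 * P * R / (P + R)
= 2 * 0.8974 * 0.7216 / (0.8974 + 0.7216)
= 1.2953 / 1.6191
= 0.8
As percentage: 80.0%

80.0


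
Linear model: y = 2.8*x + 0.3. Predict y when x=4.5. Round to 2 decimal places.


y = 2.8 * 4.5 + (0.3)
= 12.6 + (0.3)
= 12.90

12.90


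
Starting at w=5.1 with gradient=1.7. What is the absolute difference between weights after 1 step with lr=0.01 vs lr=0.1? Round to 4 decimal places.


With lr=0.01: w_new = 5.1 - 0.01 * 1.7 = 5.083
With lr=0.1: w_new = 5.1 - 0.1 * 1.7 = 4.93
Absolute difference = |5.083 - 4.93|
= 0.1530

0.1530


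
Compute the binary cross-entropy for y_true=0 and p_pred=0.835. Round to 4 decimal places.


For y=0: Loss = -log(1-p)
= -log(1 - 0.835)
= -log(0.165)
= -(-1.8018)
= 1.8018

1.8018


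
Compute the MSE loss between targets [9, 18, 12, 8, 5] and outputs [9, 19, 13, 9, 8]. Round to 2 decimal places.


Differences: [0, -1, -1, -1, -3]
Squared errors: [0, 1, 1, 1, 9]
Sum of squared errors = 12
MSE = 12 / 5 = 2.40

2.40


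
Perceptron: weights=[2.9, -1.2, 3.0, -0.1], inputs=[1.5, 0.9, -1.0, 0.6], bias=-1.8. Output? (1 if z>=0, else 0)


z = w . x + b
= 2.9*1.5 + -1.2*0.9 + 3.0*-1.0 + -0.1*0.6 + -1.8
= 4.35 + -1.08 + -3.0 + -0.06 + -1.8
= 0.21 + -1.8
= -1.59
Since z = -1.59 < 0, output = 0

0


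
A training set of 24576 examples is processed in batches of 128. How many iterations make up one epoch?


Iterations per epoch = dataset_size / batch_size
= 24576 / 128
= 192

192


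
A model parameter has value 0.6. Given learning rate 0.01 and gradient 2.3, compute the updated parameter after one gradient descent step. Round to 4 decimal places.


w_new = w_old - lr * gradient
= 0.6 - 0.01 * 2.3
= 0.6 - (0.023)
= 0.5770

0.5770


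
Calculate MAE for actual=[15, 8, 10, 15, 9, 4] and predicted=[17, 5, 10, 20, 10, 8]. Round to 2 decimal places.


Absolute errors: [2, 3, 0, 5, 1, 4]
Sum of absolute errors = 15
MAE = 15 / 6 = 2.50

2.50


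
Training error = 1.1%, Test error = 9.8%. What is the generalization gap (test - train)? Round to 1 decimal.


Generalization gap = test_error - train_error
= 9.8 - 1.1
= 8.7%
A moderate gap.

8.7


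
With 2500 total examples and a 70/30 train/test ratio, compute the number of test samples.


Train samples = 2500 * 70% = 1750
Test samples = 2500 - 1750
= 750

750


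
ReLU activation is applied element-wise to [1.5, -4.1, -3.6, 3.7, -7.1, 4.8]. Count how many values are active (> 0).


ReLU(x) = max(0, x) for each element:
ReLU(1.5) = 1.5
ReLU(-4.1) = 0
ReLU(-3.6) = 0
ReLU(3.7) = 3.7
ReLU(-7.1) = 0
ReLU(4.8) = 4.8
Active neurons (>0): 3

3


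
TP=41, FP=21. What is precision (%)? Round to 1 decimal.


Precision = TP / (TP + FP) * 100
= 41 / (41 + 21)
= 41 / 62
= 0.6613
= 66.1%

66.1


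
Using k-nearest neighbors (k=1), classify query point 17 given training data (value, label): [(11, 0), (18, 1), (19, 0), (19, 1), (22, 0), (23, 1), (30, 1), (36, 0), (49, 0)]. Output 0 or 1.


Distances from query 17:
Point 18 (class 1): distance = 1
K=1 nearest neighbors: classes = [1]
Votes for class 1: 1 / 1
Majority vote => class 1

1


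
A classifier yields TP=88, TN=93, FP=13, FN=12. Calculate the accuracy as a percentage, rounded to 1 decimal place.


Accuracy = (TP + TN) / (TP + TN + FP + FN) * 100
= (88 + 93) / (88 + 93 + 13 + 12)
= 181 / 206
= 0.8786
= 87.9%

87.9


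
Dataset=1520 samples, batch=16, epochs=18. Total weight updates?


Iterations per epoch = 1520 / 16 = 95
Total updates = iterations_per_epoch * epochs
= 95 * 18
= 1710

1710


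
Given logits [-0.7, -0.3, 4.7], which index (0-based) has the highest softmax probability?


Softmax is a monotonic transformation, so it preserves the argmax.
We need to find the index of the maximum logit.
Index 0: -0.7
Index 1: -0.3
Index 2: 4.7
Maximum logit = 4.7 at index 2

2


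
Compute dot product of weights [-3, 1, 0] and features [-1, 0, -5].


Element-wise products:
-3 * -1 = 3
1 * 0 = 0
0 * -5 = 0
Sum = 3 + 0 + 0
= 3

3


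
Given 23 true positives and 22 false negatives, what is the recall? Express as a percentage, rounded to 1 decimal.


Recall = TP / (TP + FN) * 100
= 23 / (23 + 22)
= 23 / 45
= 0.5111
= 51.1%

51.1


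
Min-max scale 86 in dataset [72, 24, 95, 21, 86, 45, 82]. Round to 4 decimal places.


Min = 21, Max = 95
Range = 95 - 21 = 74
Scaled = (x - min) / (max - min)
= (86 - 21) / 74
= 65 / 74
= 0.8784

0.8784


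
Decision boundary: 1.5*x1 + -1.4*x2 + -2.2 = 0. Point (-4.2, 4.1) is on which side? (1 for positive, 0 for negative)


Compute 1.5 * -4.2 + -1.4 * 4.1 + -2.2
= -6.3 + -5.74 + -2.2
= -14.24
Since -14.24 < 0, the point is on the negative side.

0


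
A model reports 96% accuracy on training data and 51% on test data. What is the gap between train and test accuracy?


Gap = train_accuracy - test_accuracy
= 96 - 51
= 45%
This large gap strongly indicates overfitting.

45


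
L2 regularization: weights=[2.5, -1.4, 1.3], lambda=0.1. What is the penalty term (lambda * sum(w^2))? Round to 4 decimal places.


Squaring each weight:
2.5^2 = 6.25
(-1.4)^2 = 1.96
1.3^2 = 1.69
Sum of squares = 9.9
Penalty = 0.1 * 9.9 = 0.9900

0.9900


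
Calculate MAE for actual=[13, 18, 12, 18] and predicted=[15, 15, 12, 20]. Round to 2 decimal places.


Absolute errors: [2, 3, 0, 2]
Sum of absolute errors = 7
MAE = 7 / 4 = 1.75

1.75


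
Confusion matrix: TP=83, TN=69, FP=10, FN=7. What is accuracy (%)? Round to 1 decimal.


Accuracy = (TP + TN) / (TP + TN + FP + FN) * 100
= (83 + 69) / (83 + 69 + 10 + 7)
= 152 / 169
= 0.8994
= 89.9%

89.9


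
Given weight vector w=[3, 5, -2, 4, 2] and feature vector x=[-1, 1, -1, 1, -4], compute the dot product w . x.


Element-wise products:
3 * -1 = -3
5 * 1 = 5
-2 * -1 = 2
4 * 1 = 4
2 * -4 = -8
Sum = -3 + 5 + 2 + 4 + -8
= 0

0


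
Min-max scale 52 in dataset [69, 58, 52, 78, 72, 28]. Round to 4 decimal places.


Min = 28, Max = 78
Range = 78 - 28 = 50
Scaled = (x - min) / (max - min)
= (52 - 28) / 50
= 24 / 50
= 0.4800

0.4800


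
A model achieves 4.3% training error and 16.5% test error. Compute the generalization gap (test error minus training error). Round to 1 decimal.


Generalization gap = test_error - train_error
= 16.5 - 4.3
= 12.2%
A large gap suggests overfitting.

12.2


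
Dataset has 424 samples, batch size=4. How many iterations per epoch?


Iterations per epoch = dataset_size / batch_size
= 424 / 4
= 106

106


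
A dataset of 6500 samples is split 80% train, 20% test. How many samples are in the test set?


Train samples = 6500 * 80% = 5200
Test samples = 6500 - 5200
= 1300

1300


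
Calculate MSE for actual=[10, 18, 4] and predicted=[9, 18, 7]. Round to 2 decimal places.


Differences: [1, 0, -3]
Squared errors: [1, 0, 9]
Sum of squared errors = 10
MSE = 10 / 3 = 3.33

3.33


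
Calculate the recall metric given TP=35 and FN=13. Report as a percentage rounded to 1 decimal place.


Recall = TP / (TP + FN) * 100
= 35 / (35 + 13)
= 35 / 48
= 0.7292
= 72.9%

72.9


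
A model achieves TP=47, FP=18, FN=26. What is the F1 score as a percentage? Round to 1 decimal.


Precision = TP / (TP + FP) = 47 / 65 = 0.7231
Recall = TP / (TP + FN) = 47 / 73 = 0.6438
F1 = 2 * P * R / (P + R)
= 2 * 0.7231 * 0.6438 / (0.7231 + 0.6438)
= 0.9311 / 1.3669
= 0.6812
As percentage: 68.1%

68.1


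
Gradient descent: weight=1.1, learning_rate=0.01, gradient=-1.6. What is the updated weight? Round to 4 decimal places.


w_new = w_old - lr * gradient
= 1.1 - 0.01 * -1.6
= 1.1 - (-0.016)
= 1.1160

1.1160


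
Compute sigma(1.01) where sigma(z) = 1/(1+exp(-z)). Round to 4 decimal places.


sigmoid(z) = 1 / (1 + exp(-z))
exp(-(1.01)) = exp(-1.01) = 0.3642
1 + 0.3642 = 1.3642
1 / 1.3642 = 0.7330

0.7330


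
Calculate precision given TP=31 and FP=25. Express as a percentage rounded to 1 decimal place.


Precision = TP / (TP + FP) * 100
= 31 / (31 + 25)
= 31 / 56
= 0.5536
= 55.4%

55.4


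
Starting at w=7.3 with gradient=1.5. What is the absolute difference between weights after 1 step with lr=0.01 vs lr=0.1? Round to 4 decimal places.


With lr=0.01: w_new = 7.3 - 0.01 * 1.5 = 7.285
With lr=0.1: w_new = 7.3 - 0.1 * 1.5 = 7.15
Absolute difference = |7.285 - 7.15|
= 0.1350

0.1350


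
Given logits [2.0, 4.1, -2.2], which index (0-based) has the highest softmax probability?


Softmax is a monotonic transformation, so it preserves the argmax.
We need to find the index of the maximum logit.
Index 0: 2.0
Index 1: 4.1
Index 2: -2.2
Maximum logit = 4.1 at index 1

1


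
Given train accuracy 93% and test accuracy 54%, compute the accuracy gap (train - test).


Gap = train_accuracy - test_accuracy
= 93 - 54
= 39%
This large gap strongly indicates overfitting.

39


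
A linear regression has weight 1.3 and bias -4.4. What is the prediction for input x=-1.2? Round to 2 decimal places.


y = 1.3 * -1.2 + (-4.4)
= -1.56 + (-4.4)
= -5.96

-5.96


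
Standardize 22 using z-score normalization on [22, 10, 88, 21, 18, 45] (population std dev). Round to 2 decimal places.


Mean = (22 + 10 + 88 + 21 + 18 + 45) / 6 = 34.0
Variance = sum((x_i - mean)^2) / n = 697.0
Std = sqrt(697.0) = 26.4008
Z = (x - mean) / std
= (22 - 34.0) / 26.4008
= -12.0 / 26.4008
= -0.45

-0.45


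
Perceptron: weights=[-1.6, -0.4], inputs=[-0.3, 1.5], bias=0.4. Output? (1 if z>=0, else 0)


z = w . x + b
= -1.6*-0.3 + -0.4*1.5 + 0.4
= 0.48 + -0.6 + 0.4
= -0.12 + 0.4
= 0.28
Since z = 0.28 >= 0, output = 1

1


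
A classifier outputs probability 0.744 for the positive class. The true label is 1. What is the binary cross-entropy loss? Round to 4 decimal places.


For y=1: Loss = -log(p)
= -log(0.744)
= -(-0.2957)
= 0.2957

0.2957


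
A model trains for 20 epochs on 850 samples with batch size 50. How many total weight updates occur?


Iterations per epoch = 850 / 50 = 17
Total updates = iterations_per_epoch * epochs
= 17 * 20
= 340

340


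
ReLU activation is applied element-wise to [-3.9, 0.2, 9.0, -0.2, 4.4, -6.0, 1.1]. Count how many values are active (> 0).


ReLU(x) = max(0, x) for each element:
ReLU(-3.9) = 0
ReLU(0.2) = 0.2
ReLU(9.0) = 9.0
ReLU(-0.2) = 0
ReLU(4.4) = 4.4
ReLU(-6.0) = 0
ReLU(1.1) = 1.1
Active neurons (>0): 4

4


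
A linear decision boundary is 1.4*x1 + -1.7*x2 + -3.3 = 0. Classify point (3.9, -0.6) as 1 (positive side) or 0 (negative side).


Compute 1.4 * 3.9 + -1.7 * -0.6 + -3.3
= 5.46 + 1.02 + -3.3
= 3.18
Since 3.18 >= 0, the point is on the positive side.

1


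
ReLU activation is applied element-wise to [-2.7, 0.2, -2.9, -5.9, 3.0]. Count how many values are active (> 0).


ReLU(x) = max(0, x) for each element:
ReLU(-2.7) = 0
ReLU(0.2) = 0.2
ReLU(-2.9) = 0
ReLU(-5.9) = 0
ReLU(3.0) = 3.0
Active neurons (>0): 2

2


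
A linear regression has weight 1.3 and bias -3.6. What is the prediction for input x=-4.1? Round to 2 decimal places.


y = 1.3 * -4.1 + (-3.6)
= -5.33 + (-3.6)
= -8.93

-8.93


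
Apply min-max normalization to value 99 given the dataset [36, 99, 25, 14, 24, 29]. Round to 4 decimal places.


Min = 14, Max = 99
Range = 99 - 14 = 85
Scaled = (x - min) / (max - min)
= (99 - 14) / 85
= 85 / 85
= 1.0000

1.0000


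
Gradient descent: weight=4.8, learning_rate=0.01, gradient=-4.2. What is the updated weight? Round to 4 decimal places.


w_new = w_old - lr * gradient
= 4.8 - 0.01 * -4.2
= 4.8 - (-0.042)
= 4.8420

4.8420


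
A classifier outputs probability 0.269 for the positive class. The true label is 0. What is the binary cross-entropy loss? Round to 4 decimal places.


For y=0: Loss = -log(1-p)
= -log(1 - 0.269)
= -log(0.731)
= -(-0.3133)
= 0.3133

0.3133


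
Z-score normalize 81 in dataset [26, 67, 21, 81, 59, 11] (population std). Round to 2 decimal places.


Mean = (26 + 67 + 21 + 81 + 59 + 11) / 6 = 44.1667
Variance = sum((x_i - mean)^2) / n = 677.4722
Std = sqrt(677.4722) = 26.0283
Z = (x - mean) / std
= (81 - 44.1667) / 26.0283
= 36.8333 / 26.0283
= 1.42

1.42


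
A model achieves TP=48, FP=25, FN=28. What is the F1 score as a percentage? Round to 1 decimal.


Precision = TP / (TP + FP) = 48 / 73 = 0.6575
Recall = TP / (TP + FN) = 48 / 76 = 0.6316
F1 = 2 * P * R / (P + R)
= 2 * 0.6575 * 0.6316 / (0.6575 + 0.6316)
= 0.8306 / 1.2891
= 0.6443
As percentage: 64.4%

64.4


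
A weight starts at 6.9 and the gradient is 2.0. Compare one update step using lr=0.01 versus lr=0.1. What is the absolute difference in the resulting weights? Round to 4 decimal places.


With lr=0.01: w_new = 6.9 - 0.01 * 2.0 = 6.88
With lr=0.1: w_new = 6.9 - 0.1 * 2.0 = 6.7
Absolute difference = |6.88 - 6.7|
= 0.1800

0.1800


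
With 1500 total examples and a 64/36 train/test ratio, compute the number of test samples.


Train samples = 1500 * 64% = 960
Test samples = 1500 - 960
= 540

540


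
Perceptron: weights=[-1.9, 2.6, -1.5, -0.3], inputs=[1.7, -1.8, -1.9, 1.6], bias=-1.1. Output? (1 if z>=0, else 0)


z = w . x + b
= -1.9*1.7 + 2.6*-1.8 + -1.5*-1.9 + -0.3*1.6 + -1.1
= -3.23 + -4.68 + 2.85 + -0.48 + -1.1
= -5.54 + -1.1
= -6.64
Since z = -6.64 < 0, output = 0

0


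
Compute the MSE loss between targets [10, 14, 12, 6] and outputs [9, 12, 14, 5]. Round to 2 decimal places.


Differences: [1, 2, -2, 1]
Squared errors: [1, 4, 4, 1]
Sum of squared errors = 10
MSE = 10 / 4 = 2.50

2.50


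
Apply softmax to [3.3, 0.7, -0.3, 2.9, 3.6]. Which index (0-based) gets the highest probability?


Softmax is a monotonic transformation, so it preserves the argmax.
We need to find the index of the maximum logit.
Index 0: 3.3
Index 1: 0.7
Index 2: -0.3
Index 3: 2.9
Index 4: 3.6
Maximum logit = 3.6 at index 4

4


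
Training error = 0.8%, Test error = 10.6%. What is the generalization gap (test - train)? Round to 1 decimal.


Generalization gap = test_error - train_error
= 10.6 - 0.8
= 9.8%
A moderate gap.

9.8


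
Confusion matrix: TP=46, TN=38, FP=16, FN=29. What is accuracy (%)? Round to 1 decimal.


Accuracy = (TP + TN) / (TP + TN + FP + FN) * 100
= (46 + 38) / (46 + 38 + 16 + 29)
= 84 / 129
= 0.6512
= 65.1%

65.1


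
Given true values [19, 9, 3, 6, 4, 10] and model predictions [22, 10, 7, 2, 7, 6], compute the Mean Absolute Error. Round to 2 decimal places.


Absolute errors: [3, 1, 4, 4, 3, 4]
Sum of absolute errors = 19
MAE = 19 / 6 = 3.17

3.17


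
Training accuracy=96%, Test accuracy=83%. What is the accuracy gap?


Gap = train_accuracy - test_accuracy
= 96 - 83
= 13%
This gap suggests the model is overfitting.

13


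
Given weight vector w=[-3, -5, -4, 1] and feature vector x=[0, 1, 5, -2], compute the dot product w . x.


Element-wise products:
-3 * 0 = 0
-5 * 1 = -5
-4 * 5 = -20
1 * -2 = -2
Sum = 0 + -5 + -20 + -2
= -27

-27


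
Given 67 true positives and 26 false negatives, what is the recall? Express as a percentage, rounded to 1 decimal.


Recall = TP / (TP + FN) * 100
= 67 / (67 + 26)
= 67 / 93
= 0.7204
= 72.0%

72.0


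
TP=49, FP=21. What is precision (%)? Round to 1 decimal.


Precision = TP / (TP + FP) * 100
= 49 / (49 + 21)
= 49 / 70
= 0.7
= 70.0%

70.0


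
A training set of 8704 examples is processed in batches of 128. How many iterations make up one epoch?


Iterations per epoch = dataset_size / batch_size
= 8704 / 128
= 68

68


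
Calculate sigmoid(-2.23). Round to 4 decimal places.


sigmoid(z) = 1 / (1 + exp(-z))
exp(-(-2.23)) = exp(2.23) = 9.2999
1 + 9.2999 = 10.2999
1 / 10.2999 = 0.0971

0.0971


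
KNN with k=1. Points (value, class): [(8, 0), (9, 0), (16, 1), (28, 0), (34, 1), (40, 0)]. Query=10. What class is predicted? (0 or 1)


Distances from query 10:
Point 9 (class 0): distance = 1
K=1 nearest neighbors: classes = [0]
Votes for class 1: 0 / 1
Majority vote => class 0

0


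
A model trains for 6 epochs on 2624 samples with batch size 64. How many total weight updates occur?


Iterations per epoch = 2624 / 64 = 41
Total updates = iterations_per_epoch * epochs
= 41 * 6
= 246

246


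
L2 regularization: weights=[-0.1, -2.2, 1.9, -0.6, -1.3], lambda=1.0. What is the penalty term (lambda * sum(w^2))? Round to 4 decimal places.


Squaring each weight:
(-0.1)^2 = 0.01
(-2.2)^2 = 4.84
1.9^2 = 3.61
(-0.6)^2 = 0.36
(-1.3)^2 = 1.69
Sum of squares = 10.51
Penalty = 1.0 * 10.51 = 10.5100

10.5100


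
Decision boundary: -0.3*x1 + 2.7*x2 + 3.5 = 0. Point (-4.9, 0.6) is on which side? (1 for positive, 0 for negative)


Compute -0.3 * -4.9 + 2.7 * 0.6 + 3.5
= 1.47 + 1.62 + 3.5
= 6.59
Since 6.59 >= 0, the point is on the positive side.

1


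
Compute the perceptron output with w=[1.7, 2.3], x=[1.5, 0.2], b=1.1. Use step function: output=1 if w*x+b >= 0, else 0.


z = w . x + b
= 1.7*1.5 + 2.3*0.2 + 1.1
= 2.55 + 0.46 + 1.1
= 3.01 + 1.1
= 4.11
Since z = 4.11 >= 0, output = 1

1


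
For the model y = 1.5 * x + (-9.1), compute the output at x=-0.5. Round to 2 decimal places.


y = 1.5 * -0.5 + (-9.1)
= -0.75 + (-9.1)
= -9.85

-9.85


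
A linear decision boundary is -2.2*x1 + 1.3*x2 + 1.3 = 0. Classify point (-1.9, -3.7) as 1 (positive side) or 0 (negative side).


Compute -2.2 * -1.9 + 1.3 * -3.7 + 1.3
= 4.18 + -4.81 + 1.3
= 0.67
Since 0.67 >= 0, the point is on the positive side.

1


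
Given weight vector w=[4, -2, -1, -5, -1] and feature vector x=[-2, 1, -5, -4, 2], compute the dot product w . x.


Element-wise products:
4 * -2 = -8
-2 * 1 = -2
-1 * -5 = 5
-5 * -4 = 20
-1 * 2 = -2
Sum = -8 + -2 + 5 + 20 + -2
= 13

13


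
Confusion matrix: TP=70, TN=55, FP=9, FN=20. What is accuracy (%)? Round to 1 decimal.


Accuracy = (TP + TN) / (TP + TN + FP + FN) * 100
= (70 + 55) / (70 + 55 + 9 + 20)
= 125 / 154
= 0.8117
= 81.2%

81.2


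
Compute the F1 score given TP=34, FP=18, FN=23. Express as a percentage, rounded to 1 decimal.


Precision = TP / (TP + FP) = 34 / 52 = 0.6538
Recall = TP / (TP + FN) = 34 / 57 = 0.5965
F1 = 2 * P * R / (P + R)
= 2 * 0.6538 * 0.5965 / (0.6538 + 0.5965)
= 0.78 / 1.2503
= 0.6239
As percentage: 62.4%

62.4
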